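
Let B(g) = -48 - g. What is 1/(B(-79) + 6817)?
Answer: 1/6848 ≈ 0.00014603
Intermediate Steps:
1/(B(-79) + 6817) = 1/((-48 - 1*(-79)) + 6817) = 1/((-48 + 79) + 6817) = 1/(31 + 6817) = 1/6848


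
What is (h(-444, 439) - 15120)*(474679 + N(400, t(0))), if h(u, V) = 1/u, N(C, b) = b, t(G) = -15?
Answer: -796638203146/111 ≈ -7.1769e+9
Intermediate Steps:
(h(-444, 439) - 15120)*(474679 + N(400, t(0))) = (1/(-444) - 15120)*(474679 - 15) = (-1/444 - 15120)*474664 = -6713281/444*474664 = -796638203146/111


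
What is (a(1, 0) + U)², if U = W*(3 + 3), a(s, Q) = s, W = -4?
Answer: 529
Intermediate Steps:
U = -24 (U = -4*(3 + 3) = -4*6 = -24)
(a(1, 0) + U)² = (1 - 24)² = (-23)² = 529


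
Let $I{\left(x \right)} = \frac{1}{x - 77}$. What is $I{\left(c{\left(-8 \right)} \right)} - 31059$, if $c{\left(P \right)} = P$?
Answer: $- \frac{2640016}{85} \approx -31059.0$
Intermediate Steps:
$I{\left(x \right)} = \frac{1}{-77 + x}$
$I{\left(c{\left(-8 \right)} \right)} - 31059 = \frac{1}{-77 - 8} - 31059 = \frac{1}{-85} - 31059 = - \frac{1}{85} - 31059 = - \frac{2640016}{85}$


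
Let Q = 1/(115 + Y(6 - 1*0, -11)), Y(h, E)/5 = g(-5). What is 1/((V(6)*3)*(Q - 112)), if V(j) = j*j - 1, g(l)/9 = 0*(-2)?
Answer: -23/270459 ≈ -8.5041e-5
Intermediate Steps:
g(l) = 0 (g(l) = 9*(0*(-2)) = 9*0 = 0)
V(j) = -1 + j**2 (V(j) = j**2 - 1 = -1 + j**2)
Y(h, E) = 0 (Y(h, E) = 5*0 = 0)
Q = 1/115 (Q = 1/(115 + 0) = 1/115 ≈ 0.0086956)
1/((V(6)*3)*(Q - 112)) = 1/(((-1 + 6**2)*3)*(1/115 - 112)) = 1/(((-1 + 36)*3)*(-12879/115)) = 1/((35*3)*(-12879/115)) = 1/(105*(-12879/115)) = 1/(-270459/23) = -23/270459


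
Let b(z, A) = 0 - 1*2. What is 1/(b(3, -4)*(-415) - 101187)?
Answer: -1/100357 ≈ -9.9644e-6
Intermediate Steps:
b(z, A) = -2 (b(z, A) = 0 - 2 = -2)
1/(b(3, -4)*(-415) - 101187) = 1/(-2*(-415) - 101187) = 1/(830 - 101187) = 1/(-100357) = -1/100357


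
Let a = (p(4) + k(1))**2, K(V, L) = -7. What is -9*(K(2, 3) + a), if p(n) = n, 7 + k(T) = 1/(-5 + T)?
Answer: -513/16 ≈ -32.063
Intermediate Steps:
k(T) = -7 + 1/(-5 + T)
a = 169/16 (a = (4 + (36 - 7*1)/(-5 + 1))**2 = (4 + (36 - 7)/(-4))**2 = (4 - 1/4*29)**2 = (4 - 29/4)**2 = (-13/4)**2 = 169/16 ≈ 10.563)
-9*(K(2, 3) + a) = -9*(-7 + 169/16) = -9*57/16 = -513/16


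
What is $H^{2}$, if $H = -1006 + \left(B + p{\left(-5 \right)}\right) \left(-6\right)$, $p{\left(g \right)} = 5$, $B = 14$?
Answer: $1254400$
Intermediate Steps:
$H = -1120$ ($H = -1006 + \left(14 + 5\right) \left(-6\right) = -1006 + 19 \left(-6\right) = -1006 - 114 = -1120$)
$H^{2} = \left(-1120\right)^{2} = 1254400$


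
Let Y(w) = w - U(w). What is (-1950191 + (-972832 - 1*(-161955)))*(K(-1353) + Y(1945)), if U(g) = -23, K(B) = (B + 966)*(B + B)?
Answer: -2896884934920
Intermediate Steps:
K(B) = 2*B*(966 + B) (K(B) = (966 + B)*(2*B) = 2*B*(966 + B))
Y(w) = 23 + w (Y(w) = w - 1*(-23) = w + 23 = 23 + w)
(-1950191 + (-972832 - 1*(-161955)))*(K(-1353) + Y(1945)) = (-1950191 + (-972832 - 1*(-161955)))*(2*(-1353)*(966 - 1353) + (23 + 1945)) = (-1950191 + (-972832 + 161955))*(2*(-1353)*(-387) + 1968) = (-1950191 - 810877)*(1047222 + 1968) = -2761068*1049190 = -2896884934920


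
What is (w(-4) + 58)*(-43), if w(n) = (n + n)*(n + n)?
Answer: -5246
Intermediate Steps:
w(n) = 4*n² (w(n) = (2*n)*(2*n) = 4*n²)
(w(-4) + 58)*(-43) = (4*(-4)² + 58)*(-43) = (4*16 + 58)*(-43) = (64 + 58)*(-43) = 122*(-43) = -5246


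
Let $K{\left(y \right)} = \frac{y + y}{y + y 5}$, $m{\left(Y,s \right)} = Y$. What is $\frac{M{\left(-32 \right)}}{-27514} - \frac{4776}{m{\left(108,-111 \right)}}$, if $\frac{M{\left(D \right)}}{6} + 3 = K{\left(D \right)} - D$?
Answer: $- \frac{5476078}{123813} \approx -44.229$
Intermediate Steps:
$K{\left(y \right)} = \frac{1}{3}$ ($K{\left(y \right)} = \frac{2 y}{y + 5 y} = \frac{2 y}{6 y} = 2 y \frac{1}{6 y} = \frac{1}{3}$)
$M{\left(D \right)} = -16 - 6 D$ ($M{\left(D \right)} = -18 + 6 \left(\frac{1}{3} - D\right) = -18 - \left(-2 + 6 D\right) = -16 - 6 D$)
$\frac{M{\left(-32 \right)}}{-27514} - \frac{4776}{m{\left(108,-111 \right)}} = \frac{-16 - -192}{-27514} - \frac{4776}{108} = \left(-16 + 192\right) \left(- \frac{1}{27514}\right) - \frac{398}{9} = 176 \left(- \frac{1}{27514}\right) - \frac{398}{9} = - \frac{88}{13757} - \frac{398}{9} = - \frac{5476078}{123813}$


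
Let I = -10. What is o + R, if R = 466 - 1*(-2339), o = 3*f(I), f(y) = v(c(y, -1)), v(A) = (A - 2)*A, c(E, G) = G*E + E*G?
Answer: 3885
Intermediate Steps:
c(E, G) = 2*E*G (c(E, G) = E*G + E*G = 2*E*G)
v(A) = A*(-2 + A) (v(A) = (-2 + A)*A = A*(-2 + A))
f(y) = -2*y*(-2 - 2*y) (f(y) = (2*y*(-1))*(-2 + 2*y*(-1)) = (-2*y)*(-2 - 2*y) = -2*y*(-2 - 2*y))
o = 1080 (o = 3*(4*(-10)*(1 - 10)) = 3*(4*(-10)*(-9)) = 3*360 = 1080)
R = 2805 (R = 466 + 2339 = 2805)
o + R = 1080 + 2805 = 3885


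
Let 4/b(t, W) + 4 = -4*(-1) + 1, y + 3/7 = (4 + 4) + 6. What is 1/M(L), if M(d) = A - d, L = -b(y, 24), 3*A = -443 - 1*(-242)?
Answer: -1/63 ≈ -0.015873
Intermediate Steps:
y = 95/7 (y = -3/7 + ((4 + 4) + 6) = -3/7 + (8 + 6) = -3/7 + 14 = 95/7 ≈ 13.571)
A = -67 (A = (-443 - 1*(-242))/3 = (-443 + 242)/3 = (1/3)*(-201) = -67)
b(t, W) = 4 (b(t, W) = 4/(-4 + (-4*(-1) + 1)) = 4/(-4 + (4 + 1)) = 4/(-4 + 5) = 4/1 = 4*1 = 4)
L = -4 (L = -1*4 = -4)
M(d) = -67 - d
1/M(L) = 1/(-67 - 1*(-4)) = 1/(-67 + 4) = 1/(-63) = -1/63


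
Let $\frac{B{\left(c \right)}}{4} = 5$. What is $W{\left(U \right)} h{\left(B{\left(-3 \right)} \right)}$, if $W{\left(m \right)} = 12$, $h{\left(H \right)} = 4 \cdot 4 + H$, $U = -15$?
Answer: $432$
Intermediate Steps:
$B{\left(c \right)} = 20$ ($B{\left(c \right)} = 4 \cdot 5 = 20$)
$h{\left(H \right)} = 16 + H$
$W{\left(U \right)} h{\left(B{\left(-3 \right)} \right)} = 12 \left(16 + 20\right) = 12 \cdot 36 = 432$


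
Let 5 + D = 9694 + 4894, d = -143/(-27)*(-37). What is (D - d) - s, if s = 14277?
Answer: 13553/27 ≈ 501.96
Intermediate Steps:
d = -5291/27 (d = -143*(-1/27)*(-37) = (143/27)*(-37) = -5291/27 ≈ -195.96)
D = 14583 (D = -5 + (9694 + 4894) = -5 + 14588 = 14583)
(D - d) - s = (14583 - 1*(-5291/27)) - 1*14277 = (14583 + 5291/27) - 14277 = 399032/27 - 14277 = 13553/27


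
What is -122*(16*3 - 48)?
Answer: 0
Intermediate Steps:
-122*(16*3 - 48) = -122*(48 - 48) = -122*0 = 0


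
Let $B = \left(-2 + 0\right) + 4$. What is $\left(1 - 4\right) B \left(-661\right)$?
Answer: $3966$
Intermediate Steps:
$B = 2$ ($B = -2 + 4 = 2$)
$\left(1 - 4\right) B \left(-661\right) = \left(1 - 4\right) 2 \left(-661\right) = \left(-3\right) 2 \left(-661\right) = \left(-6\right) \left(-661\right) = 3966$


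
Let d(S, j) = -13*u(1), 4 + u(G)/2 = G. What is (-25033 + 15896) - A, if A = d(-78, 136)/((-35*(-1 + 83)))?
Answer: -13111556/1435 ≈ -9137.0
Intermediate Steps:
u(G) = -8 + 2*G
d(S, j) = 78 (d(S, j) = -13*(-8 + 2*1) = -13*(-8 + 2) = -13*(-6) = 78)
A = -39/1435 (A = 78/((-35*(-1 + 83))) = 78/((-35*82)) = 78/(-2870) = 78*(-1/2870) = -39/1435 ≈ -0.027178)
(-25033 + 15896) - A = (-25033 + 15896) - 1*(-39/1435) = -9137 + 39/1435 = -13111556/1435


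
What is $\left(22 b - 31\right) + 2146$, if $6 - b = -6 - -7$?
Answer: $2225$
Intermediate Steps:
$b = 5$ ($b = 6 - \left(-6 - -7\right) = 6 - \left(-6 + 7\right) = 6 - 1 = 5$)
$\left(22 b - 31\right) + 2146 = \left(22 \cdot 5 - 31\right) + 2146 = \left(110 - 31\right) + 2146 = 79 + 2146 = 2225$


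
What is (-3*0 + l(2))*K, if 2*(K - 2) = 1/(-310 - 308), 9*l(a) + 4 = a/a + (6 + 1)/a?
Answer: 2471/22248 ≈ 0.11107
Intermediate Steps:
l(a) = -⅓ + 7/(9*a) (l(a) = -4/9 + (a/a + (6 + 1)/a)/9 = -4/9 + (1 + 7/a)/9 = -4/9 + (⅑ + 7/(9*a)) = -⅓ + 7/(9*a))
K = 2471/1236 (K = 2 + 1/(2*(-310 - 308)) = 2 + (½)/(-618) = 2 + (½)*(-1/618) = 2 - 1/1236 = 2471/1236 ≈ 1.9992)
(-3*0 + l(2))*K = (-3*0 + (⅑)*(7 - 3*2)/2)*(2471/1236) = (0 + (⅑)*(½)*(7 - 6))*(2471/1236) = (0 + (⅑)*(½)*1)*(2471/1236) = (0 + 1/18)*(2471/1236) = (1/18)*(2471/1236) = 2471/22248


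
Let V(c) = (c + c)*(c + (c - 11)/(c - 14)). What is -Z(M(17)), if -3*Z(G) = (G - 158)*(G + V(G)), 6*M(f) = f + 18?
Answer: -2337280/567 ≈ -4122.2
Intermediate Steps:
V(c) = 2*c*(c + (-11 + c)/(-14 + c)) (V(c) = (2*c)*(c + (-11 + c)/(-14 + c)) = 2*c*(c + (-11 + c)/(-14 + c)))
M(f) = 3 + f/6 (M(f) = (f + 18)/6 = (18 + f)/6 = 3 + f/6)
Z(G) = -(-158 + G)*(G + 2*G*(-11 + G² - 13*G)/(-14 + G))/3 (Z(G) = -(G - 158)*(G + 2*G*(-11 + G² - 13*G)/(-14 + G))/3 = -(-158 + G)*(G + 2*G*(-11 + G² - 13*G)/(-14 + G))/3)
-Z(M(17)) = -(3 + (⅙)*17)*(-5688 - 3914*(3 + (⅙)*17) - 2*(3 + (⅙)*17)³ + 341*(3 + (⅙)*17)²)/(3*(-14 + (3 + (⅙)*17))) = -(3 + 17/6)*(-5688 - 3914*(3 + 17/6) - 2*(3 + 17/6)³ + 341*(3 + 17/6)²)/(3*(-14 + (3 + 17/6))) = -35*(-5688 - 3914*35/6 - 2*(35/6)³ + 341*(35/6)²)/(3*6*(-14 + 35/6)) = -35*(-5688 - 68495/3 - 2*42875/216 + 341*(1225/36))/(3*6*(-49/6)) = -35*(-6)*(-5688 - 68495/3 - 42875/108 + 417725/36)/(3*6*49) = -35*(-6)*(-467456)/(3*6*49*27) = -1*2337280/567 = -2337280/567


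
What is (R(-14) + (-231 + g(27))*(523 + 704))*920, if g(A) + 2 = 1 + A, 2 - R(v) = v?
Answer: -231397480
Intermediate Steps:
R(v) = 2 - v
g(A) = -1 + A (g(A) = -2 + (1 + A) = -1 + A)
(R(-14) + (-231 + g(27))*(523 + 704))*920 = ((2 - 1*(-14)) + (-231 + (-1 + 27))*(523 + 704))*920 = ((2 + 14) + (-231 + 26)*1227)*920 = (16 - 205*1227)*920 = (16 - 251535)*920 = -251519*920 = -231397480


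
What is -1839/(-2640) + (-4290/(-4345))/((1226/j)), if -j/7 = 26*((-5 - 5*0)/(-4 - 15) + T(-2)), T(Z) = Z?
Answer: 770155189/809699440 ≈ 0.95116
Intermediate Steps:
j = 6006/19 (j = -182*((-5 - 5*0)/(-4 - 15) - 2) = -182*((-5 + 0)/(-19) - 2) = -182*(-5*(-1/19) - 2) = -182*(5/19 - 2) = -182*(-33)/19 = -7*(-858/19) = 6006/19 ≈ 316.11)
-1839/(-2640) + (-4290/(-4345))/((1226/j)) = -1839/(-2640) + (-4290/(-4345))/((1226/(6006/19))) = -1839*(-1/2640) + (-4290*(-1/4345))/((1226*(19/6006))) = 613/880 + 78/(79*(11647/3003)) = 613/880 + (78/79)*(3003/11647) = 613/880 + 234234/920113 = 770155189/809699440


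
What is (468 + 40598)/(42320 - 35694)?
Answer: 20533/3313 ≈ 6.1977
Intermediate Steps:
(468 + 40598)/(42320 - 35694) = 41066/6626 = 41066*(1/6626) = 20533/3313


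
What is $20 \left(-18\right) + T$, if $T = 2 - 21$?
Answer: $-379$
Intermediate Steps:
$T = -19$
$20 \left(-18\right) + T = 20 \left(-18\right) - 19 = -360 - 19 = -379$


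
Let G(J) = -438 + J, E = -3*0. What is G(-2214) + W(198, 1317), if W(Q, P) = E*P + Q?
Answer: -2454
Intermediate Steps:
E = 0
W(Q, P) = Q (W(Q, P) = 0*P + Q = 0 + Q = Q)
G(-2214) + W(198, 1317) = (-438 - 2214) + 198 = -2652 + 198 = -2454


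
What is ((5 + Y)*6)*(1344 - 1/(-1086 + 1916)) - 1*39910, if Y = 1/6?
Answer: 1455789/830 ≈ 1754.0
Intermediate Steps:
Y = ⅙ ≈ 0.16667
((5 + Y)*6)*(1344 - 1/(-1086 + 1916)) - 1*39910 = ((5 + ⅙)*6)*(1344 - 1/(-1086 + 1916)) - 1*39910 = ((31/6)*6)*(1344 - 1/830) - 39910 = 31*(1344 - 1*1/830) - 39910 = 31*(1344 - 1/830) - 39910 = 31*(1115519/830) - 39910 = 34581089/830 - 39910 = 1455789/830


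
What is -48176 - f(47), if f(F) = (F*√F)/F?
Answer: -48176 - √47 ≈ -48183.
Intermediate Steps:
f(F) = √F (f(F) = F^(3/2)/F = √F)
-48176 - f(47) = -48176 - √47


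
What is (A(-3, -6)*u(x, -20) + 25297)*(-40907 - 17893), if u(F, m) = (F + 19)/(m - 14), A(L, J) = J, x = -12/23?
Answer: -34216072800/23 ≈ -1.4877e+9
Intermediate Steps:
x = -12/23 (x = -12*1/23 = -12/23 ≈ -0.52174)
u(F, m) = (19 + F)/(-14 + m)
(A(-3, -6)*u(x, -20) + 25297)*(-40907 - 17893) = (-6*(19 - 12/23)/(-14 - 20) + 25297)*(-40907 - 17893) = (-6*425/((-34)*23) + 25297)*(-58800) = (-(-3)*425/(17*23) + 25297)*(-58800) = (-6*(-25/46) + 25297)*(-58800) = (75/23 + 25297)*(-58800) = (581906/23)*(-58800) = -34216072800/23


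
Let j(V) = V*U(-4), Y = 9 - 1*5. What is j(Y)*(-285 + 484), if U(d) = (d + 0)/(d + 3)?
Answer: 3184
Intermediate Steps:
U(d) = d/(3 + d)
Y = 4 (Y = 9 - 5 = 4)
j(V) = 4*V (j(V) = V*(-4/(3 - 4)) = V*(-4/(-1)) = V*(-4*(-1)) = V*4 = 4*V)
j(Y)*(-285 + 484) = (4*4)*(-285 + 484) = 16*199 = 3184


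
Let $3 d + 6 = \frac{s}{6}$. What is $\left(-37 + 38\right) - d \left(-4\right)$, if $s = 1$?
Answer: $- \frac{70}{9} \approx -7.7778$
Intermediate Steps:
$d = - \frac{35}{18}$ ($d = -2 + \frac{1 \cdot \frac{1}{6}}{3} = -2 + \frac{1}{3} \cdot \frac{1}{6} = -2 + \frac{1}{18} = - \frac{35}{18} \approx -1.9444$)
$\left(-37 + 38\right) - d \left(-4\right) = \left(-37 + 38\right) \left(-1\right) \left(- \frac{35}{18}\right) \left(-4\right) = 1 \cdot \frac{35}{18} \left(-4\right) = 1 \left(- \frac{70}{9}\right) = - \frac{70}{9}$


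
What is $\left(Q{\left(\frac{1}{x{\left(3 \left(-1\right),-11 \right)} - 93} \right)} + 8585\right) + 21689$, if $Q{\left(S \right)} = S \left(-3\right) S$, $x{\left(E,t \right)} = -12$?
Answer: $\frac{111256949}{3675} \approx 30274.0$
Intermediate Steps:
$Q{\left(S \right)} = - 3 S^{2}$ ($Q{\left(S \right)} = - 3 S S = - 3 S^{2}$)
$\left(Q{\left(\frac{1}{x{\left(3 \left(-1\right),-11 \right)} - 93} \right)} + 8585\right) + 21689 = \left(- 3 \left(\frac{1}{-12 - 93}\right)^{2} + 8585\right) + 21689 = \left(- 3 \left(\frac{1}{-105}\right)^{2} + 8585\right) + 21689 = \left(- 3 \left(- \frac{1}{105}\right)^{2} + 8585\right) + 21689 = \left(\left(-3\right) \frac{1}{11025} + 8585\right) + 21689 = \left(- \frac{1}{3675} + 8585\right) + 21689 = \frac{31549874}{3675} + 21689 = \frac{111256949}{3675}$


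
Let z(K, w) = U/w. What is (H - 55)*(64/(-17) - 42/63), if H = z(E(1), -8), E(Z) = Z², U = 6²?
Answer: 791/3 ≈ 263.67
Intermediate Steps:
U = 36
z(K, w) = 36/w
H = -9/2 (H = 36/(-8) = 36*(-⅛) = -9/2 ≈ -4.5000)
(H - 55)*(64/(-17) - 42/63) = (-9/2 - 55)*(64/(-17) - 42/63) = -119*(64*(-1/17) - 42*1/63)/2 = -119*(-64/17 - ⅔)/2 = -119/2*(-226/51) = 791/3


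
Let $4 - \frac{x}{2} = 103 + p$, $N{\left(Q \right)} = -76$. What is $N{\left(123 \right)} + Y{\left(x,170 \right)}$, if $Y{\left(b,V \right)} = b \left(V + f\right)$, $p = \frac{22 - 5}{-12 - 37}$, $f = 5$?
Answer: $- \frac{242232}{7} \approx -34605.0$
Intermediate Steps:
$p = - \frac{17}{49}$ ($p = \frac{17}{-49} = 17 \left(- \frac{1}{49}\right) = - \frac{17}{49} \approx -0.34694$)
$x = - \frac{9668}{49}$ ($x = 8 - 2 \left(103 - \frac{17}{49}\right) = 8 - \frac{10060}{49} = - \frac{9668}{49} \approx -197.31$)
$Y{\left(b,V \right)} = b \left(5 + V\right)$ ($Y{\left(b,V \right)} = b \left(V + 5\right) = b \left(5 + V\right)$)
$N{\left(123 \right)} + Y{\left(x,170 \right)} = -76 - \frac{9668 \left(5 + 170\right)}{49} = -76 - \frac{241700}{7} = - \frac{242232}{7}$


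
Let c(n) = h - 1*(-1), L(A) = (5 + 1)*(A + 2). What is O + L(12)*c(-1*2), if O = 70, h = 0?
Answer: 154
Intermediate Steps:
L(A) = 12 + 6*A (L(A) = 6*(2 + A) = 12 + 6*A)
c(n) = 1 (c(n) = 0 - 1*(-1) = 0 + 1 = 1)
O + L(12)*c(-1*2) = 70 + (12 + 6*12)*1 = 70 + (12 + 72)*1 = 70 + 84*1 = 70 + 84 = 154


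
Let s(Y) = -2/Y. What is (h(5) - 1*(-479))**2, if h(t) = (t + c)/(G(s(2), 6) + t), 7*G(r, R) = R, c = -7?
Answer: 385140625/1681 ≈ 2.2911e+5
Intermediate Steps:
G(r, R) = R/7
h(t) = (-7 + t)/(6/7 + t) (h(t) = (t - 7)/((1/7)*6 + t) = (-7 + t)/(6/7 + t))
(h(5) - 1*(-479))**2 = (7*(-7 + 5)/(6 + 7*5) - 1*(-479))**2 = (7*(-2)/(6 + 35) + 479)**2 = (7*(-2)/41 + 479)**2 = (7*(1/41)*(-2) + 479)**2 = (-14/41 + 479)**2 = (19625/41)**2 = 385140625/1681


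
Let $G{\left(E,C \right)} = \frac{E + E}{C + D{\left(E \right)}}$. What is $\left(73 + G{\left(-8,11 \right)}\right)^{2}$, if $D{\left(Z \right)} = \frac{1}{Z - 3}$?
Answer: $\frac{1151329}{225} \approx 5117.0$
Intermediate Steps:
$D{\left(Z \right)} = \frac{1}{-3 + Z}$
$G{\left(E,C \right)} = \frac{2 E}{C + \frac{1}{-3 + E}}$ ($G{\left(E,C \right)} = \frac{E + E}{C + \frac{1}{-3 + E}} = \frac{2 E}{C + \frac{1}{-3 + E}}$)
$\left(73 + G{\left(-8,11 \right)}\right)^{2} = \left(73 + 2 \left(-8\right) \frac{1}{1 + 11 \left(-3 - 8\right)} \left(-3 - 8\right)\right)^{2} = \left(73 + 2 \left(-8\right) \frac{1}{1 + 11 \left(-11\right)} \left(-11\right)\right)^{2} = \left(73 + 2 \left(-8\right) \frac{1}{1 - 121} \left(-11\right)\right)^{2} = \left(73 + 2 \left(-8\right) \frac{1}{-120} \left(-11\right)\right)^{2} = \left(73 + 2 \left(-8\right) \left(- \frac{1}{120}\right) \left(-11\right)\right)^{2} = \left(73 - \frac{22}{15}\right)^{2} = \left(\frac{1073}{15}\right)^{2} = \frac{1151329}{225}$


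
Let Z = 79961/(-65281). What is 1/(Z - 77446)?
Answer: -65281/5055832287 ≈ -1.2912e-5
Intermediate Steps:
Z = -79961/65281 (Z = 79961*(-1/65281) = -79961/65281 ≈ -1.2249)
1/(Z - 77446) = 1/(-79961/65281 - 77446) = 1/(-5055832287/65281) = -65281/5055832287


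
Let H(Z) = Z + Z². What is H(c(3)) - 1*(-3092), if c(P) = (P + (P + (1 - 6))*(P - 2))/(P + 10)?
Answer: 522562/169 ≈ 3092.1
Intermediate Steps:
c(P) = (P + (-5 + P)*(-2 + P))/(10 + P) (c(P) = (P + (P - 5)*(-2 + P))/(10 + P) = (P + (-5 + P)*(-2 + P))/(10 + P))
H(c(3)) - 1*(-3092) = ((10 + 3² - 6*3)/(10 + 3))*(1 + (10 + 3² - 6*3)/(10 + 3)) - 1*(-3092) = ((10 + 9 - 18)/13)*(1 + (10 + 9 - 18)/13) + 3092 = ((1/13)*1)*(1 + (1/13)*1) + 3092 = (1 + 1/13)/13 + 3092 = (1/13)*(14/13) + 3092 = 14/169 + 3092 = 522562/169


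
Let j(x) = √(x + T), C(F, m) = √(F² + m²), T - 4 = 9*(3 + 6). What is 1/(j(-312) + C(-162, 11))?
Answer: 1/(√26365 + I*√227) ≈ 0.0061061 - 0.00056658*I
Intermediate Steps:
T = 85 (T = 4 + 9*(3 + 6) = 4 + 9*9 = 4 + 81 = 85)
j(x) = √(85 + x) (j(x) = √(x + 85) = √(85 + x))
1/(j(-312) + C(-162, 11)) = 1/(√(85 - 312) + √((-162)² + 11²)) = 1/(√(-227) + √(26244 + 121)) = 1/(I*√227 + √26365) = 1/(√26365 + I*√227)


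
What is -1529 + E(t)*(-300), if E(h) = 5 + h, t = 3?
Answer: -3929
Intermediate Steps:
-1529 + E(t)*(-300) = -1529 + (5 + 3)*(-300) = -1529 + 8*(-300) = -1529 - 2400 = -3929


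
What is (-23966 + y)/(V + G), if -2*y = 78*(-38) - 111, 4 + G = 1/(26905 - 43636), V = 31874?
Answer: -750502467/1066433938 ≈ -0.70375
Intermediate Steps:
G = -66925/16731 (G = -4 + 1/(26905 - 43636) = -4 + 1/(-16731) = -4 - 1/16731 = -66925/16731 ≈ -4.0001)
y = 3075/2 (y = -(78*(-38) - 111)/2 = -(-2964 - 111)/2 = -½*(-3075) = 3075/2 ≈ 1537.5)
(-23966 + y)/(V + G) = (-23966 + 3075/2)/(31874 - 66925/16731) = -44857/(2*533216969/16731) = -44857/2*16731/533216969 = -750502467/1066433938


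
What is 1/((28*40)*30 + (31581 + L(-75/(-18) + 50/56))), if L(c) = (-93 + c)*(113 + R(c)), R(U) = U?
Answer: 7056/386660257 ≈ 1.8249e-5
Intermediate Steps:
L(c) = (-93 + c)*(113 + c)
1/((28*40)*30 + (31581 + L(-75/(-18) + 50/56))) = 1/((28*40)*30 + (31581 + (-10509 + (-75/(-18) + 50/56)² + 20*(-75/(-18) + 50/56)))) = 1/(1120*30 + (31581 + (-10509 + (-75*(-1/18) + 50*(1/56))² + 20*(-75*(-1/18) + 50*(1/56))))) = 1/(33600 + (31581 + (-10509 + (25/6 + 25/28)² + 20*(25/6 + 25/28)))) = 1/(33600 + (31581 + (-10509 + (425/84)² + 20*(425/84)))) = 1/(33600 + (31581 + (-10509 + 180625/7056 + 2125/21))) = 1/(33600 + (31581 - 73256879/7056)) = 1/(33600 + 149578657/7056) = 1/(386660257/7056) = 7056/386660257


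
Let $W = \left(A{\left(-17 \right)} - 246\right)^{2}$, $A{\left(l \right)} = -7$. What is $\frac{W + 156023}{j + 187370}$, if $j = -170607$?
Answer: $\frac{220032}{16763} \approx 13.126$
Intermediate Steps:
$W = 64009$ ($W = \left(-7 - 246\right)^{2} = \left(-253\right)^{2} = 64009$)
$\frac{W + 156023}{j + 187370} = \frac{64009 + 156023}{-170607 + 187370} = \frac{220032}{16763}$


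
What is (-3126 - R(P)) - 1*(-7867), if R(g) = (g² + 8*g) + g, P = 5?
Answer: 4671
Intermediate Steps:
R(g) = g² + 9*g
(-3126 - R(P)) - 1*(-7867) = (-3126 - 5*(9 + 5)) - 1*(-7867) = (-3126 - 5*14) + 7867 = (-3126 - 1*70) + 7867 = (-3126 - 70) + 7867 = -3196 + 7867 = 4671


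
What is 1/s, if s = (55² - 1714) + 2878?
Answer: 1/4189 ≈ 0.00023872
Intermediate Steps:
s = 4189 (s = (3025 - 1714) + 2878 = 1311 + 2878 = 4189)
1/s = 1/4189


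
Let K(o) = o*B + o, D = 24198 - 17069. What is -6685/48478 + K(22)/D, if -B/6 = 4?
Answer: -72187233/345599662 ≈ -0.20888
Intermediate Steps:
D = 7129
B = -24 (B = -6*4 = -24)
K(o) = -23*o (K(o) = o*(-24) + o = -24*o + o = -23*o)
-6685/48478 + K(22)/D = -6685/48478 - 23*22/7129 = -6685*1/48478 - 506*1/7129 = -6685/48478 - 506/7129 = -72187233/345599662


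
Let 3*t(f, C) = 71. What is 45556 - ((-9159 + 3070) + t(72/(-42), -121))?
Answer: 154864/3 ≈ 51621.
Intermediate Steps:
t(f, C) = 71/3 (t(f, C) = (⅓)*71 = 71/3)
45556 - ((-9159 + 3070) + t(72/(-42), -121)) = 45556 - ((-9159 + 3070) + 71/3) = 45556 - (-6089 + 71/3) = 45556 - 1*(-18196/3) = 45556 + 18196/3 = 154864/3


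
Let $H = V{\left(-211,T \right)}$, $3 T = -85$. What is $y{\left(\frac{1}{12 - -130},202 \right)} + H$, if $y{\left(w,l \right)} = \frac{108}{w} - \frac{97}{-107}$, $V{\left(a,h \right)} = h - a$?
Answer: $\frac{4981783}{321} \approx 15520.0$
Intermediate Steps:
$T = - \frac{85}{3}$ ($T = \frac{1}{3} \left(-85\right) = - \frac{85}{3} \approx -28.333$)
$y{\left(w,l \right)} = \frac{97}{107} + \frac{108}{w}$ ($y{\left(w,l \right)} = \frac{108}{w} - - \frac{97}{107} = \frac{108}{w} + \frac{97}{107} = \frac{97}{107} + \frac{108}{w}$)
$H = \frac{548}{3}$ ($H = - \frac{85}{3} - -211 = - \frac{85}{3} + 211 = \frac{548}{3} \approx 182.67$)
$y{\left(\frac{1}{12 - -130},202 \right)} + H = \left(\frac{97}{107} + \frac{108}{\frac{1}{12 - -130}}\right) + \frac{548}{3} = \left(\frac{97}{107} + \frac{108}{\frac{1}{12 + 130}}\right) + \frac{548}{3} = \left(\frac{97}{107} + \frac{108}{\frac{1}{142}}\right) + \frac{548}{3} = \left(\frac{97}{107} + 108 \frac{1}{\frac{1}{142}}\right) + \frac{548}{3} = \left(\frac{97}{107} + 108 \cdot 142\right) + \frac{548}{3} = \left(\frac{97}{107} + 15336\right) + \frac{548}{3} = \frac{1641049}{107} + \frac{548}{3} = \frac{4981783}{321}$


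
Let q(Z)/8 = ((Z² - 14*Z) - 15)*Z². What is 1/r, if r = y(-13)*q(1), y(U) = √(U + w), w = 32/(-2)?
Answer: I*√29/6496 ≈ 0.000829*I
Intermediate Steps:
w = -16 (w = 32*(-½) = -16)
y(U) = √(-16 + U) (y(U) = √(U - 16) = √(-16 + U))
q(Z) = 8*Z²*(-15 + Z² - 14*Z) (q(Z) = 8*(((Z² - 14*Z) - 15)*Z²) = 8*((-15 + Z² - 14*Z)*Z²) = 8*(Z²*(-15 + Z² - 14*Z)) = 8*Z²*(-15 + Z² - 14*Z))
r = -224*I*√29 (r = √(-16 - 13)*(8*1²*(-15 + 1² - 14*1)) = √(-29)*(8*1*(-15 + 1 - 14)) = (I*√29)*(8*1*(-28)) = (I*√29)*(-224) = -224*I*√29 ≈ -1206.3*I)
1/r = 1/(-224*I*√29) = I*√29/6496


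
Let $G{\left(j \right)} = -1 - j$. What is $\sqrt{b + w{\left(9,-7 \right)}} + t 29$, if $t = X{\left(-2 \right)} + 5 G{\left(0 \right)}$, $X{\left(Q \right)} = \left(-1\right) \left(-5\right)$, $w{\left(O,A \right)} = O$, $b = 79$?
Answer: $2 \sqrt{22} \approx 9.3808$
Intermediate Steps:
$X{\left(Q \right)} = 5$
$t = 0$ ($t = 5 + 5 \left(-1 - 0\right) = 5 + 5 \left(-1 + 0\right) = 5 + 5 \left(-1\right) = 5 - 5 = 0$)
$\sqrt{b + w{\left(9,-7 \right)}} + t 29 = \sqrt{79 + 9} + 0 \cdot 29 = \sqrt{88} + 0 = 2 \sqrt{22} + 0 = 2 \sqrt{22}$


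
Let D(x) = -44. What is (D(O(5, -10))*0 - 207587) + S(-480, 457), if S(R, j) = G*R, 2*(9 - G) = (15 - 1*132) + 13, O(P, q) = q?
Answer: -236867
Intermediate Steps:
G = 61 (G = 9 - ((15 - 1*132) + 13)/2 = 9 - ((15 - 132) + 13)/2 = 9 - (-117 + 13)/2 = 9 - ½*(-104) = 9 + 52 = 61)
S(R, j) = 61*R
(D(O(5, -10))*0 - 207587) + S(-480, 457) = (-44*0 - 207587) + 61*(-480) = (0 - 207587) - 29280 = -207587 - 29280 = -236867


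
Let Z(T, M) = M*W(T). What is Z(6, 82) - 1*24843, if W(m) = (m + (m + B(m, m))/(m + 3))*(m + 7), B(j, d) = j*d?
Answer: -40417/3 ≈ -13472.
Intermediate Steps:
B(j, d) = d*j
W(m) = (7 + m)*(m + (m + m²)/(3 + m)) (W(m) = (m + (m + m*m)/(m + 3))*(m + 7) = (m + (m + m²)/(3 + m))*(7 + m) = (7 + m)*(m + (m + m²)/(3 + m)))
Z(T, M) = 2*M*T*(14 + T² + 9*T)/(3 + T) (Z(T, M) = M*(2*T*(14 + T² + 9*T)/(3 + T)) = 2*M*T*(14 + T² + 9*T)/(3 + T))
Z(6, 82) - 1*24843 = 2*82*6*(14 + 6² + 9*6)/(3 + 6) - 1*24843 = 2*82*6*(14 + 36 + 54)/9 - 24843 = 2*82*6*(⅑)*104 - 24843 = 34112/3 - 24843 = -40417/3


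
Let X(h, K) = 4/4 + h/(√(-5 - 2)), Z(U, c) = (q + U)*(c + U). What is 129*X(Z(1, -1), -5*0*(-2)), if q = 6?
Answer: 129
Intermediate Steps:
Z(U, c) = (6 + U)*(U + c) (Z(U, c) = (6 + U)*(c + U) = (6 + U)*(U + c))
X(h, K) = 1 - I*h*√7/7 (X(h, K) = 4*(¼) + h/(√(-7)) = 1 + h/((I*√7)) = 1 + h*(-I*√7/7) = 1 - I*h*√7/7)
129*X(Z(1, -1), -5*0*(-2)) = 129*(1 - I*(1² + 6*1 + 6*(-1) + 1*(-1))*√7/7) = 129*(1 - I*(1 + 6 - 6 - 1)*√7/7) = 129*(1 - ⅐*I*0*√7) = 129*(1 + 0) = 129*1 = 129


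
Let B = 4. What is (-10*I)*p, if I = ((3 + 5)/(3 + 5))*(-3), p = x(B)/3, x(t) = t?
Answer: 40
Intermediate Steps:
p = 4/3 ≈ 1.3333
I = -3 (I = (8/8)*(-3) = (8*(⅛))*(-3) = 1*(-3) = -3)
(-10*I)*p = -10*(-3)*(4/3) = 30*(4/3) = 40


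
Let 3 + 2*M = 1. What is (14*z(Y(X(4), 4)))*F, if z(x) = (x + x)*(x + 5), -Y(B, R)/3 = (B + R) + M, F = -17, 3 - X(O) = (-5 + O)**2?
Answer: -71400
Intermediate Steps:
M = -1 (M = -3/2 + (1/2)*1 = -3/2 + 1/2 = -1)
X(O) = 3 - (-5 + O)**2
Y(B, R) = 3 - 3*B - 3*R (Y(B, R) = -3*((B + R) - 1) = -3*(-1 + B + R) = 3 - 3*B - 3*R)
z(x) = 2*x*(5 + x) (z(x) = (2*x)*(5 + x) = 2*x*(5 + x))
(14*z(Y(X(4), 4)))*F = (14*(2*(3 - 3*(3 - (-5 + 4)**2) - 3*4)*(5 + (3 - 3*(3 - (-5 + 4)**2) - 3*4))))*(-17) = (14*(2*(3 - 3*(3 - 1*(-1)**2) - 12)*(5 + (3 - 3*(3 - 1*(-1)**2) - 12))))*(-17) = (14*(2*(3 - 3*(3 - 1*1) - 12)*(5 + (3 - 3*(3 - 1*1) - 12))))*(-17) = (14*(2*(3 - 3*(3 - 1) - 12)*(5 + (3 - 3*(3 - 1) - 12))))*(-17) = (14*(2*(3 - 3*2 - 12)*(5 + (3 - 3*2 - 12))))*(-17) = (14*(2*(3 - 6 - 12)*(5 + (3 - 6 - 12))))*(-17) = (14*(2*(-15)*(5 - 15)))*(-17) = (14*(2*(-15)*(-10)))*(-17) = (14*300)*(-17) = 4200*(-17) = -71400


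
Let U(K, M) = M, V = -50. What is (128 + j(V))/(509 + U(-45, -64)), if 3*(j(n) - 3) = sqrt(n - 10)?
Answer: 131/445 + 2*I*sqrt(15)/1335 ≈ 0.29438 + 0.0058022*I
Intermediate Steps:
j(n) = 3 + sqrt(-10 + n)/3 (j(n) = 3 + sqrt(n - 10)/3 = 3 + sqrt(-10 + n)/3)
(128 + j(V))/(509 + U(-45, -64)) = (128 + (3 + sqrt(-10 - 50)/3))/(509 - 64) = (128 + (3 + sqrt(-60)/3))/445 = (128 + (3 + (2*I*sqrt(15))/3))*(1/445) = (128 + (3 + 2*I*sqrt(15)/3))*(1/445) = (131 + 2*I*sqrt(15)/3)*(1/445) = 131/445 + 2*I*sqrt(15)/1335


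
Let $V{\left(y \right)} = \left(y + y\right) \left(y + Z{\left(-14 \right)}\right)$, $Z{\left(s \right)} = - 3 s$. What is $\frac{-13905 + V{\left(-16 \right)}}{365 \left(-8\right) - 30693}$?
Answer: $\frac{14737}{33613} \approx 0.43843$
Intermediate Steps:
$V{\left(y \right)} = 2 y \left(42 + y\right)$ ($V{\left(y \right)} = \left(y + y\right) \left(y - -42\right) = 2 y \left(y + 42\right) = 2 y \left(42 + y\right)$)
$\frac{-13905 + V{\left(-16 \right)}}{365 \left(-8\right) - 30693} = \frac{-13905 + 2 \left(-16\right) \left(42 - 16\right)}{365 \left(-8\right) - 30693} = \frac{-13905 + 2 \left(-16\right) 26}{-2920 - 30693} = \frac{-13905 - 832}{-33613} = \left(-14737\right) \left(- \frac{1}{33613}\right) = \frac{14737}{33613}$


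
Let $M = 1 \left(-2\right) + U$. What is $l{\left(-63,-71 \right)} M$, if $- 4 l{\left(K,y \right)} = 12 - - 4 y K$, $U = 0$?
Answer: $8952$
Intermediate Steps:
$M = -2$ ($M = 1 \left(-2\right) + 0 = -2 + 0 = -2$)
$l{\left(K,y \right)} = -3 - K y$ ($l{\left(K,y \right)} = - \frac{12 - - 4 y K}{4} = - \frac{12 - - 4 K y}{4} = - \frac{12 + 4 K y}{4} = -3 - K y$)
$l{\left(-63,-71 \right)} M = \left(-3 - \left(-63\right) \left(-71\right)\right) \left(-2\right) = \left(-3 - 4473\right) \left(-2\right) = \left(-4476\right) \left(-2\right) = 8952$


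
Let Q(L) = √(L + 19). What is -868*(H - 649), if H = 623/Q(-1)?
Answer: 563332 - 270382*√2/3 ≈ 4.3587e+5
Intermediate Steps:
Q(L) = √(19 + L)
H = 623*√2/6 (H = 623/(√(19 - 1)) = 623/(√18) = 623/((3*√2)) = 623*(√2/6) = 623*√2/6 ≈ 146.84)
-868*(H - 649) = -868*(623*√2/6 - 649) = -868*(-649 + 623*√2/6) = 563332 - 270382*√2/3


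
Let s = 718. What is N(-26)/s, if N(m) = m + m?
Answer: -26/359 ≈ -0.072423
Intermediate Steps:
N(m) = 2*m
N(-26)/s = (2*(-26))/718 = -52*1/718 = -26/359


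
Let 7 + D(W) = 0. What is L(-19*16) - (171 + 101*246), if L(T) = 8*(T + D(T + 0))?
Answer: -27505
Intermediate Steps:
D(W) = -7 (D(W) = -7 + 0 = -7)
L(T) = -56 + 8*T (L(T) = 8*(T - 7) = 8*(-7 + T) = -56 + 8*T)
L(-19*16) - (171 + 101*246) = (-56 + 8*(-19*16)) - (171 + 101*246) = (-56 + 8*(-304)) - (171 + 24846) = (-56 - 2432) - 1*25017 = -2488 - 25017 = -27505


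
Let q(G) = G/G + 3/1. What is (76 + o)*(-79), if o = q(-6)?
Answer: -6320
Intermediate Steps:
q(G) = 4 (q(G) = 1 + 3*1 = 1 + 3 = 4)
o = 4
(76 + o)*(-79) = (76 + 4)*(-79) = 80*(-79) = -6320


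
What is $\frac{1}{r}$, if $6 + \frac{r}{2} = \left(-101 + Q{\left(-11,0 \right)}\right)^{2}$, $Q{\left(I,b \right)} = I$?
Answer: $\frac{1}{25076} \approx 3.9879 \cdot 10^{-5}$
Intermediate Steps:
$r = 25076$ ($r = -12 + 2 \left(-101 - 11\right)^{2} = -12 + 2 \left(-112\right)^{2} = -12 + 2 \cdot 12544 = -12 + 25088 = 25076$)
$\frac{1}{r} = \frac{1}{25076}$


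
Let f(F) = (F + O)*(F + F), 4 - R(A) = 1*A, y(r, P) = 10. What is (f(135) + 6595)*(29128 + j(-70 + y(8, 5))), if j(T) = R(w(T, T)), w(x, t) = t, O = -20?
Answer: 1098932840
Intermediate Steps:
R(A) = 4 - A
j(T) = 4 - T
f(F) = 2*F*(-20 + F) (f(F) = (F - 20)*(F + F) = (-20 + F)*(2*F) = 2*F*(-20 + F))
(f(135) + 6595)*(29128 + j(-70 + y(8, 5))) = (2*135*(-20 + 135) + 6595)*(29128 + (4 - (-70 + 10))) = (2*135*115 + 6595)*(29128 + (4 - 1*(-60))) = (31050 + 6595)*(29128 + (4 + 60)) = 37645*(29128 + 64) = 37645*29192 = 1098932840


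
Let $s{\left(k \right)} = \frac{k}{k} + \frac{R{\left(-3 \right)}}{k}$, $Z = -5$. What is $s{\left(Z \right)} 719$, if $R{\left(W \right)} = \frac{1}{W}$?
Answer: $\frac{11504}{15} \approx 766.93$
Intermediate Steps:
$s{\left(k \right)} = 1 - \frac{1}{3 k}$ ($s{\left(k \right)} = \frac{k}{k} + \frac{1}{\left(-3\right) k} = 1 - \frac{1}{3 k}$)
$s{\left(Z \right)} 719 = \frac{- \frac{1}{3} - 5}{-5} \cdot 719 = \left(- \frac{1}{5}\right) \left(- \frac{16}{3}\right) 719 = \frac{16}{15} \cdot 719 = \frac{11504}{15}$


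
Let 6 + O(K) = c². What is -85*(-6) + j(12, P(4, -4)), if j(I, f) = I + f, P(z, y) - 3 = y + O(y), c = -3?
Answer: 524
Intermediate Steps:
O(K) = 3 (O(K) = -6 + (-3)² = -6 + 9 = 3)
P(z, y) = 6 + y (P(z, y) = 3 + (y + 3) = 3 + (3 + y) = 6 + y)
-85*(-6) + j(12, P(4, -4)) = -85*(-6) + (12 + (6 - 4)) = 510 + (12 + 2) = 510 + 14 = 524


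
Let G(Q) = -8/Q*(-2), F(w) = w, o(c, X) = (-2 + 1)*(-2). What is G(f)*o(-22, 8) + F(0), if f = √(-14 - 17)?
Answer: -32*I*√31/31 ≈ -5.7474*I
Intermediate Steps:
f = I*√31 (f = √(-31) = I*√31 ≈ 5.5678*I)
o(c, X) = 2 (o(c, X) = -1*(-2) = 2)
G(Q) = 16/Q
G(f)*o(-22, 8) + F(0) = (16/((I*√31)))*2 + 0 = (16*(-I*√31/31))*2 + 0 = -16*I*√31/31*2 + 0 = -32*I*√31/31 + 0 = -32*I*√31/31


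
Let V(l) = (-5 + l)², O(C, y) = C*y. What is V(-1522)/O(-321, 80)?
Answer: -777243/8560 ≈ -90.799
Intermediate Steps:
V(-1522)/O(-321, 80) = (-5 - 1522)²/((-321*80)) = (-1527)²/(-25680) = 2331729*(-1/25680) = -777243/8560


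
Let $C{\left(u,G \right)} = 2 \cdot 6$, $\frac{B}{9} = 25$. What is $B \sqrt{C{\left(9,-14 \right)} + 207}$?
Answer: $225 \sqrt{219} \approx 3329.7$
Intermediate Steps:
$B = 225$ ($B = 9 \cdot 25 = 225$)
$C{\left(u,G \right)} = 12$
$B \sqrt{C{\left(9,-14 \right)} + 207} = 225 \sqrt{12 + 207} = 225 \sqrt{219}$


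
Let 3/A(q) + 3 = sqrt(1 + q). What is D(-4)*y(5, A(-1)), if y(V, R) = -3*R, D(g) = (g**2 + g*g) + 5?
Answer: 111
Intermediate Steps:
A(q) = 3/(-3 + sqrt(1 + q))
D(g) = 5 + 2*g**2 (D(g) = (g**2 + g**2) + 5 = 2*g**2 + 5 = 5 + 2*g**2)
D(-4)*y(5, A(-1)) = (5 + 2*(-4)**2)*(-9/(-3 + sqrt(1 - 1))) = (5 + 2*16)*(-9/(-3 + sqrt(0))) = (5 + 32)*(-9/(-3 + 0)) = 37*(-9/(-3)) = 37*(-9*(-1)/3) = 37*(-3*(-1)) = 37*3 = 111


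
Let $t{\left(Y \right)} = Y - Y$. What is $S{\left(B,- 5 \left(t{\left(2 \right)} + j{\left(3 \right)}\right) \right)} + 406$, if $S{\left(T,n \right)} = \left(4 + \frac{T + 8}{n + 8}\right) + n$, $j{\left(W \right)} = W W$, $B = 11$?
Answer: $\frac{13486}{37} \approx 364.49$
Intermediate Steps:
$t{\left(Y \right)} = 0$
$j{\left(W \right)} = W^{2}$
$S{\left(T,n \right)} = 4 + n + \frac{8 + T}{8 + n}$ ($S{\left(T,n \right)} = \left(4 + \frac{8 + T}{8 + n}\right) + n = 4 + n + \frac{8 + T}{8 + n}$)
$S{\left(B,- 5 \left(t{\left(2 \right)} + j{\left(3 \right)}\right) \right)} + 406 = \frac{40 + 11 + \left(- 5 \left(0 + 3^{2}\right)\right)^{2} + 12 \left(- 5 \left(0 + 3^{2}\right)\right)}{8 - 5 \left(0 + 3^{2}\right)} + 406 = \frac{40 + 11 + \left(- 5 \left(0 + 9\right)\right)^{2} + 12 \left(- 5 \left(0 + 9\right)\right)}{8 - 5 \left(0 + 9\right)} + 406 = \frac{40 + 11 + \left(\left(-5\right) 9\right)^{2} + 12 \left(\left(-5\right) 9\right)}{8 - 45} + 406 = \frac{40 + 11 + \left(-45\right)^{2} + 12 \left(-45\right)}{8 - 45} + 406 = \frac{40 + 11 + 2025 - 540}{-37} + 406 = \left(- \frac{1}{37}\right) 1536 + 406 = - \frac{1536}{37} + 406 = \frac{13486}{37}$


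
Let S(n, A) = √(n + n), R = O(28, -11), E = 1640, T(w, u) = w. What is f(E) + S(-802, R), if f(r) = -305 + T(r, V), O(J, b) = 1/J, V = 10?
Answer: 1335 + 2*I*√401 ≈ 1335.0 + 40.05*I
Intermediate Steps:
R = 1/28 ≈ 0.035714
S(n, A) = √2*√n (S(n, A) = √(2*n) = √2*√n)
f(r) = -305 + r
f(E) + S(-802, R) = (-305 + 1640) + √2*√(-802) = 1335 + √2*(I*√802) = 1335 + 2*I*√401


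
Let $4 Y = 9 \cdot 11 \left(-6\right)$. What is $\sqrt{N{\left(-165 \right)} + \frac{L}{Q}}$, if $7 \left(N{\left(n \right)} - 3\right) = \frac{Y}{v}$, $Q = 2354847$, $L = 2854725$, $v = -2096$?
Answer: $\frac{\sqrt{140010512493981607786}}{5758385864} \approx 2.0548$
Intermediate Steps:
$Y = - \frac{297}{2}$ ($Y = \frac{9 \cdot 11 \left(-6\right)}{4} = \frac{99 \left(-6\right)}{4} = \frac{1}{4} \left(-594\right) = - \frac{297}{2} \approx -148.5$)
$N{\left(n \right)} = \frac{88329}{29344}$ ($N{\left(n \right)} = 3 + \frac{\left(- \frac{297}{2}\right) \frac{1}{-2096}}{7} = 3 + \frac{\left(- \frac{297}{2}\right) \left(- \frac{1}{2096}\right)}{7} = 3 + \frac{1}{7} \cdot \frac{297}{4192} = 3 + \frac{297}{29344} = \frac{88329}{29344}$)
$\sqrt{N{\left(-165 \right)} + \frac{L}{Q}} = \sqrt{\frac{88329}{29344} + \frac{2854725}{2354847}} = \sqrt{\frac{88329}{29344} + 2854725 \cdot \frac{1}{2354847}} = \sqrt{\frac{88329}{29344} + \frac{951575}{784949}} = \sqrt{\frac{97256777021}{23033543456}} = \frac{\sqrt{140010512493981607786}}{5758385864}$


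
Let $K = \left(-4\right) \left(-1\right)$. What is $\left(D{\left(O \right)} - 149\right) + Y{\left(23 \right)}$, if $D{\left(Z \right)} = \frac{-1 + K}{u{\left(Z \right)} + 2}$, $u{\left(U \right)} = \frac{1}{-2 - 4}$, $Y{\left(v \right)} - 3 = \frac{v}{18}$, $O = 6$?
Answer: $- \frac{28331}{198} \approx -143.09$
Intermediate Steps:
$K = 4$
$Y{\left(v \right)} = 3 + \frac{v}{18}$
$u{\left(U \right)} = - \frac{1}{6}$ ($u{\left(U \right)} = \frac{1}{-6} = - \frac{1}{6}$)
$D{\left(Z \right)} = \frac{18}{11}$ ($D{\left(Z \right)} = \frac{-1 + 4}{- \frac{1}{6} + 2} = \frac{3}{\frac{11}{6}} = 3 \cdot \frac{6}{11} = \frac{18}{11}$)
$\left(D{\left(O \right)} - 149\right) + Y{\left(23 \right)} = \left(\frac{18}{11} - 149\right) + \left(3 + \frac{1}{18} \cdot 23\right) = - \frac{1621}{11} + \left(3 + \frac{23}{18}\right) = - \frac{1621}{11} + \frac{77}{18} = - \frac{28331}{198}$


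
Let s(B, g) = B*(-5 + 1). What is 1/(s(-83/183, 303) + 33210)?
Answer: 183/6077762 ≈ 3.0110e-5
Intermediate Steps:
s(B, g) = -4*B (s(B, g) = B*(-4) = -4*B)
1/(s(-83/183, 303) + 33210) = 1/(-(-332)/183 + 33210) = 1/(-4*(-83/183) + 33210) = 1/(332/183 + 33210) = 1/(6077762/183) = 183/6077762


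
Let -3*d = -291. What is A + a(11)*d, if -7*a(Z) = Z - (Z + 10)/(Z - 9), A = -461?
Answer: -6551/14 ≈ -467.93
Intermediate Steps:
d = 97 (d = -⅓*(-291) = 97)
a(Z) = -Z/7 + (10 + Z)/(7*(-9 + Z)) (a(Z) = -(Z - (Z + 10)/(Z - 9))/7 = -(Z - (10 + Z)/(-9 + Z))/7 = -Z/7 + (10 + Z)/(7*(-9 + Z)))
A + a(11)*d = -461 + ((10 - 1*11² + 10*11)/(7*(-9 + 11)))*97 = -461 + ((⅐)*(10 - 1*121 + 110)/2)*97 = -461 + ((⅐)*(½)*(10 - 121 + 110))*97 = -461 + ((⅐)*(½)*(-1))*97 = -461 - 1/14*97 = -461 - 97/14 = -6551/14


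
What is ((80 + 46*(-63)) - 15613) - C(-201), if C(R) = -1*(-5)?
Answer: -18436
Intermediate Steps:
C(R) = 5
((80 + 46*(-63)) - 15613) - C(-201) = ((80 + 46*(-63)) - 15613) - 1*5 = ((80 - 2898) - 15613) - 5 = (-2818 - 15613) - 5 = -18431 - 5 = -18436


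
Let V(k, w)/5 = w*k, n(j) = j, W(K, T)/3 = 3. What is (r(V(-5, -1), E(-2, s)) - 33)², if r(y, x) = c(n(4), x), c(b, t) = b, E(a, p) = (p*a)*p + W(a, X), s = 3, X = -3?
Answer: 841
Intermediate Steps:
W(K, T) = 9 (W(K, T) = 3*3 = 9)
E(a, p) = 9 + a*p² (E(a, p) = (p*a)*p + 9 = (a*p)*p + 9 = a*p² + 9 = 9 + a*p²)
V(k, w) = 5*k*w (V(k, w) = 5*(w*k) = 5*(k*w) = 5*k*w)
r(y, x) = 4
(r(V(-5, -1), E(-2, s)) - 33)² = (4 - 33)² = (-29)² = 841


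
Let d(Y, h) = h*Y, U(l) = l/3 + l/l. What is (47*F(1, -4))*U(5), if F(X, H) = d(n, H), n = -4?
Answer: 6016/3 ≈ 2005.3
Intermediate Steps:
U(l) = 1 + l/3 (U(l) = l*(⅓) + 1 = l/3 + 1 = 1 + l/3)
d(Y, h) = Y*h
F(X, H) = -4*H
(47*F(1, -4))*U(5) = (47*(-4*(-4)))*(1 + (⅓)*5) = (47*16)*(1 + 5/3) = 752*(8/3) = 6016/3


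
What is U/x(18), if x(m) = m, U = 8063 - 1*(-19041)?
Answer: 13552/9 ≈ 1505.8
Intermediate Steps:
U = 27104 (U = 8063 + 19041 = 27104)
U/x(18) = 27104/18 = 27104*(1/18) = 13552/9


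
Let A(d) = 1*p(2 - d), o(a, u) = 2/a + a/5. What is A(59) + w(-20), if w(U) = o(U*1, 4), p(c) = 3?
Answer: -11/10 ≈ -1.1000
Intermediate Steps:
o(a, u) = 2/a + a/5 (o(a, u) = 2/a + a*(⅕) = 2/a + a/5)
w(U) = 2/U + U/5 (w(U) = 2/((U*1)) + (U*1)/5 = 2/U + U/5)
A(d) = 3 (A(d) = 1*3 = 3)
A(59) + w(-20) = 3 + (2/(-20) + (⅕)*(-20)) = 3 + (2*(-1/20) - 4) = 3 + (-⅒ - 4) = 3 - 41/10 = -11/10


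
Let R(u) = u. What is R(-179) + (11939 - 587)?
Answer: 11173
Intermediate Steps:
R(-179) + (11939 - 587) = -179 + (11939 - 587) = -179 + 11352 = 11173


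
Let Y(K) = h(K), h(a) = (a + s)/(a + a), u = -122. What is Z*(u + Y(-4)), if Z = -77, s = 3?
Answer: 75075/8 ≈ 9384.4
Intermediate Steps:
h(a) = (3 + a)/(2*a) (h(a) = (a + 3)/(a + a) = (3 + a)/((2*a)) = (3 + a)*(1/(2*a)) = (3 + a)/(2*a))
Y(K) = (3 + K)/(2*K)
Z*(u + Y(-4)) = -77*(-122 + (½)*(3 - 4)/(-4)) = -77*(-122 + (½)*(-¼)*(-1)) = -77*(-122 + ⅛) = -77*(-975/8) = 75075/8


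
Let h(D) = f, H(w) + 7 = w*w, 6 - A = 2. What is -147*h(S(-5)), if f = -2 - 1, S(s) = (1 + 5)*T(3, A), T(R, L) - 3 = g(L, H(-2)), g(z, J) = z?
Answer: 441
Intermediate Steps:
A = 4 (A = 6 - 1*2 = 6 - 2 = 4)
H(w) = -7 + w² (H(w) = -7 + w*w = -7 + w²)
T(R, L) = 3 + L
S(s) = 42 (S(s) = (1 + 5)*(3 + 4) = 6*7 = 42)
f = -3
h(D) = -3
-147*h(S(-5)) = -147*(-3) = 441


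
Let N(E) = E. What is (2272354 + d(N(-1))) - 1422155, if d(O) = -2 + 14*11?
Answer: 850351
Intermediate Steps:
d(O) = 152 (d(O) = -2 + 154 = 152)
(2272354 + d(N(-1))) - 1422155 = (2272354 + 152) - 1422155 = 2272506 - 1422155 = 850351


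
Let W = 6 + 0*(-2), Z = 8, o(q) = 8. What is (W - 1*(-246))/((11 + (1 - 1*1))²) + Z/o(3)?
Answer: 373/121 ≈ 3.0826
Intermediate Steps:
W = 6 (W = 6 + 0 = 6)
(W - 1*(-246))/((11 + (1 - 1*1))²) + Z/o(3) = (6 - 1*(-246))/((11 + (1 - 1*1))²) + 8/8 = (6 + 246)/((11 + (1 - 1))²) + 8*(⅛) = 252/((11 + 0)²) + 1 = 252/(11²) + 1 = 252/121 + 1 = 373/121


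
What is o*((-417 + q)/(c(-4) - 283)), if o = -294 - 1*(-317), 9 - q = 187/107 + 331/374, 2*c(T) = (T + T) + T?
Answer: 377952077/11565202 ≈ 32.680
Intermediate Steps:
c(T) = 3*T/2 (c(T) = ((T + T) + T)/2 = (2*T + T)/2 = (3*T)/2 = 3*T/2)
q = 254807/40018 (q = 9 - (187/107 + 331/374) = 9 - 1*105355/40018 = 9 - 105355/40018 = 254807/40018 ≈ 6.3673)
o = 23 (o = -294 + 317 = 23)
o*((-417 + q)/(c(-4) - 283)) = 23*((-417 + 254807/40018)/((3/2)*(-4) - 283)) = 23*(-16432699/(40018*(-6 - 283))) = 23*(-16432699/40018/(-289)) = 23*(-16432699/40018*(-1/289)) = 23*(16432699/11565202) = 377952077/11565202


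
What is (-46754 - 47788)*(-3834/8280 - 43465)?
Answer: 945141715623/230 ≈ 4.1093e+9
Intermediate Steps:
(-46754 - 47788)*(-3834/8280 - 43465) = -94542*(-3834*1/8280 - 43465) = -94542*(-213/460 - 43465) = -94542*(-19994113/460) = 945141715623/230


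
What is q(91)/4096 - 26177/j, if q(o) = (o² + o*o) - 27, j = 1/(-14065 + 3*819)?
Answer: 1244621291671/4096 ≈ 3.0386e+8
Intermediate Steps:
j = -1/11608 (j = 1/(-14065 + 2457) = 1/(-11608) = -1/11608 ≈ -8.6147e-5)
q(o) = -27 + 2*o² (q(o) = (o² + o²) - 27 = 2*o² - 27 = -27 + 2*o²)
q(91)/4096 - 26177/j = (-27 + 2*91²)/4096 - 26177/(-1/11608) = (-27 + 2*8281)*(1/4096) - 26177*(-11608) = (-27 + 16562)*(1/4096) + 303862616 = 16535*(1/4096) + 303862616 = 16535/4096 + 303862616 = 1244621291671/4096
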